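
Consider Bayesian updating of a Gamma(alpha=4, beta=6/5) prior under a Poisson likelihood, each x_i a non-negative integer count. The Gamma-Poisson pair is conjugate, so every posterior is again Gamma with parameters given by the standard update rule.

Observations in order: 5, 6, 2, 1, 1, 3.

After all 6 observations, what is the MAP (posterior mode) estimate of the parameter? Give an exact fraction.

obs 1: x=5 → posterior Gamma(9, 11/5)
obs 2: x=6 → posterior Gamma(15, 16/5)
obs 3: x=2 → posterior Gamma(17, 21/5)
obs 4: x=1 → posterior Gamma(18, 26/5)
obs 5: x=1 → posterior Gamma(19, 31/5)
obs 6: x=3 → posterior Gamma(22, 36/5)

35/12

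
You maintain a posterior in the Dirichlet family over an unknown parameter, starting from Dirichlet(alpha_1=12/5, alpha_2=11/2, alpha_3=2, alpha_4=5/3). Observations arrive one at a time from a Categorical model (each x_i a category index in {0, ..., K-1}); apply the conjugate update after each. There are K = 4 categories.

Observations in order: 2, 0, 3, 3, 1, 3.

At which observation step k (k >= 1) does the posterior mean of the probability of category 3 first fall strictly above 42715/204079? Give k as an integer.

k = 4

obs 1: x=2 → posterior Dirichlet(12/5, 11/2, 3, 5/3)
obs 2: x=0 → posterior Dirichlet(17/5, 11/2, 3, 5/3)
obs 3: x=3 → posterior Dirichlet(17/5, 11/2, 3, 8/3)
obs 4: x=3 → posterior Dirichlet(17/5, 11/2, 3, 11/3)
obs 5: x=1 → posterior Dirichlet(17/5, 13/2, 3, 11/3)
obs 6: x=3 → posterior Dirichlet(17/5, 13/2, 3, 14/3)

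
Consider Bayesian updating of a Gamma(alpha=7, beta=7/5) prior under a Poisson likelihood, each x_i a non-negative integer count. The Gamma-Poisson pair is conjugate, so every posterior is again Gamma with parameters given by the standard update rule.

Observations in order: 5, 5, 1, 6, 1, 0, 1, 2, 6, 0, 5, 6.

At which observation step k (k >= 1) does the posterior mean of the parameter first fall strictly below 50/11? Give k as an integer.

obs 1: x=5 → posterior Gamma(12, 12/5)
obs 2: x=5 → posterior Gamma(17, 17/5)
obs 3: x=1 → posterior Gamma(18, 22/5)
obs 4: x=6 → posterior Gamma(24, 27/5)
obs 5: x=1 → posterior Gamma(25, 32/5)
obs 6: x=0 → posterior Gamma(25, 37/5)
obs 7: x=1 → posterior Gamma(26, 42/5)
obs 8: x=2 → posterior Gamma(28, 47/5)
obs 9: x=6 → posterior Gamma(34, 52/5)
obs 10: x=0 → posterior Gamma(34, 57/5)
obs 11: x=5 → posterior Gamma(39, 62/5)
obs 12: x=6 → posterior Gamma(45, 67/5)

k = 3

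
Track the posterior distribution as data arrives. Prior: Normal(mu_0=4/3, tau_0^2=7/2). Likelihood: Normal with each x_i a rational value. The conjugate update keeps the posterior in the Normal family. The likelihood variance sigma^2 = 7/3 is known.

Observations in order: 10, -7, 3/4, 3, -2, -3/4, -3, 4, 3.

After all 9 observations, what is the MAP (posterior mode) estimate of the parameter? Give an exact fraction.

obs 1: x=10 → posterior Normal(98/15, 7/5)
obs 2: x=-7 → posterior Normal(35/24, 7/8)
obs 3: x=3/4 → posterior Normal(167/132, 7/11)
obs 4: x=3 → posterior Normal(275/168, 1/2)
obs 5: x=-2 → posterior Normal(203/204, 7/17)
obs 6: x=-3/4 → posterior Normal(11/15, 7/20)
obs 7: x=-3 → posterior Normal(17/69, 7/23)
obs 8: x=4 → posterior Normal(53/78, 7/26)
obs 9: x=3 → posterior Normal(80/87, 7/29)

80/87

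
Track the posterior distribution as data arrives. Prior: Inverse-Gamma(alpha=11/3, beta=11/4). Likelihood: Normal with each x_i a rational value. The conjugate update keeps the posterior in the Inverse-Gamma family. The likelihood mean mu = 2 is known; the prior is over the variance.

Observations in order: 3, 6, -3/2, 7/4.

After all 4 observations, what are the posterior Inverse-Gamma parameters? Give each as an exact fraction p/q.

obs 1: x=3 → posterior Inverse-Gamma(25/6, 13/4)
obs 2: x=6 → posterior Inverse-Gamma(14/3, 45/4)
obs 3: x=-3/2 → posterior Inverse-Gamma(31/6, 139/8)
obs 4: x=7/4 → posterior Inverse-Gamma(17/3, 557/32)

alpha=17/3, beta=557/32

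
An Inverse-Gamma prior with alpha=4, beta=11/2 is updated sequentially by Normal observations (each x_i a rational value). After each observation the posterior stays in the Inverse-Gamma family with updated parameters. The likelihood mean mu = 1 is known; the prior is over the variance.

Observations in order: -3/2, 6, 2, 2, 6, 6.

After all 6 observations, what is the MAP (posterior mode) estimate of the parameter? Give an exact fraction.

obs 1: x=-3/2 → posterior Inverse-Gamma(9/2, 69/8)
obs 2: x=6 → posterior Inverse-Gamma(5, 169/8)
obs 3: x=2 → posterior Inverse-Gamma(11/2, 173/8)
obs 4: x=2 → posterior Inverse-Gamma(6, 177/8)
obs 5: x=6 → posterior Inverse-Gamma(13/2, 277/8)
obs 6: x=6 → posterior Inverse-Gamma(7, 377/8)

377/64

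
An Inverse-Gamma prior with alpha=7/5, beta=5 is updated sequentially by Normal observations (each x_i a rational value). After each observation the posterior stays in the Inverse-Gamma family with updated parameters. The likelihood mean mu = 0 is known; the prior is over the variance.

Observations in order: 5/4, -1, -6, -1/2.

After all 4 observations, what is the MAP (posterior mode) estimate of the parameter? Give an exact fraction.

obs 1: x=5/4 → posterior Inverse-Gamma(19/10, 185/32)
obs 2: x=-1 → posterior Inverse-Gamma(12/5, 201/32)
obs 3: x=-6 → posterior Inverse-Gamma(29/10, 777/32)
obs 4: x=-1/2 → posterior Inverse-Gamma(17/5, 781/32)

355/64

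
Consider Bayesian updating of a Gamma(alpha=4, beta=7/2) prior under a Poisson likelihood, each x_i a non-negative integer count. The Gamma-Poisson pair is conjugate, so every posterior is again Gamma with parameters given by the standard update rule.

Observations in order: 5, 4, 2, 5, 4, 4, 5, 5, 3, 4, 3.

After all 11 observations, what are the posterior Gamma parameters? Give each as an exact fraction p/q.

alpha=48, beta=29/2

obs 1: x=5 → posterior Gamma(9, 9/2)
obs 2: x=4 → posterior Gamma(13, 11/2)
obs 3: x=2 → posterior Gamma(15, 13/2)
obs 4: x=5 → posterior Gamma(20, 15/2)
obs 5: x=4 → posterior Gamma(24, 17/2)
obs 6: x=4 → posterior Gamma(28, 19/2)
obs 7: x=5 → posterior Gamma(33, 21/2)
obs 8: x=5 → posterior Gamma(38, 23/2)
obs 9: x=3 → posterior Gamma(41, 25/2)
obs 10: x=4 → posterior Gamma(45, 27/2)
obs 11: x=3 → posterior Gamma(48, 29/2)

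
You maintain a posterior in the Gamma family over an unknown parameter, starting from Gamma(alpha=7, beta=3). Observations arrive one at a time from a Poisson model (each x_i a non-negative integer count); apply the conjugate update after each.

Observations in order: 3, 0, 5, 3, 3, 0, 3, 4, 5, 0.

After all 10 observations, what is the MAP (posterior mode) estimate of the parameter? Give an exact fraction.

32/13

obs 1: x=3 → posterior Gamma(10, 4)
obs 2: x=0 → posterior Gamma(10, 5)
obs 3: x=5 → posterior Gamma(15, 6)
obs 4: x=3 → posterior Gamma(18, 7)
obs 5: x=3 → posterior Gamma(21, 8)
obs 6: x=0 → posterior Gamma(21, 9)
obs 7: x=3 → posterior Gamma(24, 10)
obs 8: x=4 → posterior Gamma(28, 11)
obs 9: x=5 → posterior Gamma(33, 12)
obs 10: x=0 → posterior Gamma(33, 13)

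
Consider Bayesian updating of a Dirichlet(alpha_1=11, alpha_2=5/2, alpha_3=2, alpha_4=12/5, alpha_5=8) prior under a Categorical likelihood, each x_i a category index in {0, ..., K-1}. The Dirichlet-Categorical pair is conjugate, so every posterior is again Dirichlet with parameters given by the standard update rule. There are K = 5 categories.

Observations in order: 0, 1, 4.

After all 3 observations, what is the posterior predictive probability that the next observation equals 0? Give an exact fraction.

120/289

obs 1: x=0 → posterior Dirichlet(12, 5/2, 2, 12/5, 8)
obs 2: x=1 → posterior Dirichlet(12, 7/2, 2, 12/5, 8)
obs 3: x=4 → posterior Dirichlet(12, 7/2, 2, 12/5, 9)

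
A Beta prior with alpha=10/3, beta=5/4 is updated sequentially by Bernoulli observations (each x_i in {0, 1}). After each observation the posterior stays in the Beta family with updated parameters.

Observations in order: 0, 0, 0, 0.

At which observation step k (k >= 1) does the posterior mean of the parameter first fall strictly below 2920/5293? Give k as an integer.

obs 1: x=0 → posterior Beta(10/3, 9/4)
obs 2: x=0 → posterior Beta(10/3, 13/4)
obs 3: x=0 → posterior Beta(10/3, 17/4)
obs 4: x=0 → posterior Beta(10/3, 21/4)

k = 2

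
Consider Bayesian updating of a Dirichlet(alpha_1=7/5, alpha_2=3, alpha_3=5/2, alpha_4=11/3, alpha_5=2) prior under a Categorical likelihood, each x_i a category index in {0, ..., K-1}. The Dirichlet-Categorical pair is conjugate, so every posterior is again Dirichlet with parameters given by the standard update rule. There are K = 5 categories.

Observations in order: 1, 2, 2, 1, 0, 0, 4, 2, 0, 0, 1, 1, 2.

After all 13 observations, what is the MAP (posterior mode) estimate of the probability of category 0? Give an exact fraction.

132/617

obs 1: x=1 → posterior Dirichlet(7/5, 4, 5/2, 11/3, 2)
obs 2: x=2 → posterior Dirichlet(7/5, 4, 7/2, 11/3, 2)
obs 3: x=2 → posterior Dirichlet(7/5, 4, 9/2, 11/3, 2)
obs 4: x=1 → posterior Dirichlet(7/5, 5, 9/2, 11/3, 2)
obs 5: x=0 → posterior Dirichlet(12/5, 5, 9/2, 11/3, 2)
obs 6: x=0 → posterior Dirichlet(17/5, 5, 9/2, 11/3, 2)
obs 7: x=4 → posterior Dirichlet(17/5, 5, 9/2, 11/3, 3)
obs 8: x=2 → posterior Dirichlet(17/5, 5, 11/2, 11/3, 3)
obs 9: x=0 → posterior Dirichlet(22/5, 5, 11/2, 11/3, 3)
obs 10: x=0 → posterior Dirichlet(27/5, 5, 11/2, 11/3, 3)
obs 11: x=1 → posterior Dirichlet(27/5, 6, 11/2, 11/3, 3)
obs 12: x=1 → posterior Dirichlet(27/5, 7, 11/2, 11/3, 3)
obs 13: x=2 → posterior Dirichlet(27/5, 7, 13/2, 11/3, 3)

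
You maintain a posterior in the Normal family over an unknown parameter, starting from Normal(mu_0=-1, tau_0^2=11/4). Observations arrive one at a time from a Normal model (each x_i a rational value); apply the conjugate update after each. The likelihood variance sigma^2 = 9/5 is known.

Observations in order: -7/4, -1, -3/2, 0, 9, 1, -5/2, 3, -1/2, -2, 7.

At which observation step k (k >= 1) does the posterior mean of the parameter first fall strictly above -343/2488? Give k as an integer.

k = 5

obs 1: x=-7/4 → posterior Normal(-529/364, 99/91)
obs 2: x=-1 → posterior Normal(-749/584, 99/146)
obs 3: x=-3/2 → posterior Normal(-1079/804, 33/67)
obs 4: x=0 → posterior Normal(-1079/1024, 99/256)
obs 5: x=9 → posterior Normal(901/1244, 99/311)
obs 6: x=1 → posterior Normal(1121/1464, 33/122)
obs 7: x=-5/2 → posterior Normal(571/1684, 99/421)
obs 8: x=3 → posterior Normal(1231/1904, 99/476)
obs 9: x=-1/2 → posterior Normal(19/36, 11/59)
obs 10: x=-2 → posterior Normal(681/2344, 99/586)
obs 11: x=7 → posterior Normal(2221/2564, 99/641)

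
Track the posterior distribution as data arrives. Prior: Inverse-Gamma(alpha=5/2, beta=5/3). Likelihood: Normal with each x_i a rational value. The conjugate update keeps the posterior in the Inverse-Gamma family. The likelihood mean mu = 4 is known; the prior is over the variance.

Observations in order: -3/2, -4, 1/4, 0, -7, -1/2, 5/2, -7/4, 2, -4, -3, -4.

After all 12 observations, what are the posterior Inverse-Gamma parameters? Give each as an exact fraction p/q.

alpha=17/2, beta=11645/48

obs 1: x=-3/2 → posterior Inverse-Gamma(3, 403/24)
obs 2: x=-4 → posterior Inverse-Gamma(7/2, 1171/24)
obs 3: x=1/4 → posterior Inverse-Gamma(4, 5359/96)
obs 4: x=0 → posterior Inverse-Gamma(9/2, 6127/96)
obs 5: x=-7 → posterior Inverse-Gamma(5, 11935/96)
obs 6: x=-1/2 → posterior Inverse-Gamma(11/2, 12907/96)
obs 7: x=5/2 → posterior Inverse-Gamma(6, 13015/96)
obs 8: x=-7/4 → posterior Inverse-Gamma(13/2, 7301/48)
obs 9: x=2 → posterior Inverse-Gamma(7, 7397/48)
obs 10: x=-4 → posterior Inverse-Gamma(15/2, 8933/48)
obs 11: x=-3 → posterior Inverse-Gamma(8, 10109/48)
obs 12: x=-4 → posterior Inverse-Gamma(17/2, 11645/48)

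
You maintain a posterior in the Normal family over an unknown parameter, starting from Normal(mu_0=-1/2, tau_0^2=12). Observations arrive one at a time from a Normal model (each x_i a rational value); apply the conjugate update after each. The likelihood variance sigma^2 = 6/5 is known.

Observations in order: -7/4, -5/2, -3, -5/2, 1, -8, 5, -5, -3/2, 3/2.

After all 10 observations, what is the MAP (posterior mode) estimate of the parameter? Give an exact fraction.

obs 1: x=-7/4 → posterior Normal(-18/11, 12/11)
obs 2: x=-5/2 → posterior Normal(-43/21, 4/7)
obs 3: x=-3 → posterior Normal(-73/31, 12/31)
obs 4: x=-5/2 → posterior Normal(-98/41, 12/41)
obs 5: x=1 → posterior Normal(-88/51, 4/17)
obs 6: x=-8 → posterior Normal(-168/61, 12/61)
obs 7: x=5 → posterior Normal(-118/71, 12/71)
obs 8: x=-5 → posterior Normal(-56/27, 4/27)
obs 9: x=-3/2 → posterior Normal(-183/91, 12/91)
obs 10: x=3/2 → posterior Normal(-168/101, 12/101)

-168/101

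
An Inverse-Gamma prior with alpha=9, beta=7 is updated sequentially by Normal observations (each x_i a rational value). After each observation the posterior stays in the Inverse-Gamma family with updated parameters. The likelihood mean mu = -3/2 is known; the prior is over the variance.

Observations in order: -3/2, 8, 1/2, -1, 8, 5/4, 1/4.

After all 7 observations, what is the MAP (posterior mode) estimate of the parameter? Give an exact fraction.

obs 1: x=-3/2 → posterior Inverse-Gamma(19/2, 7)
obs 2: x=8 → posterior Inverse-Gamma(10, 417/8)
obs 3: x=1/2 → posterior Inverse-Gamma(21/2, 433/8)
obs 4: x=-1 → posterior Inverse-Gamma(11, 217/4)
obs 5: x=8 → posterior Inverse-Gamma(23/2, 795/8)
obs 6: x=5/4 → posterior Inverse-Gamma(12, 3301/32)
obs 7: x=1/4 → posterior Inverse-Gamma(25/2, 1675/16)

1675/216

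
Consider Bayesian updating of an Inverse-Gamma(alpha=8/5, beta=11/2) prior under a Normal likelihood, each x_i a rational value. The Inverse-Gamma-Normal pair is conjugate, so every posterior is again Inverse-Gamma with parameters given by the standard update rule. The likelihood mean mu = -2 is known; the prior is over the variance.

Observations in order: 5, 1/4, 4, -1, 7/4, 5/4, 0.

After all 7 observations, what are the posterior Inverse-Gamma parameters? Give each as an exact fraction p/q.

alpha=51/10, beta=2091/32

obs 1: x=5 → posterior Inverse-Gamma(21/10, 30)
obs 2: x=1/4 → posterior Inverse-Gamma(13/5, 1041/32)
obs 3: x=4 → posterior Inverse-Gamma(31/10, 1617/32)
obs 4: x=-1 → posterior Inverse-Gamma(18/5, 1633/32)
obs 5: x=7/4 → posterior Inverse-Gamma(41/10, 929/16)
obs 6: x=5/4 → posterior Inverse-Gamma(23/5, 2027/32)
obs 7: x=0 → posterior Inverse-Gamma(51/10, 2091/32)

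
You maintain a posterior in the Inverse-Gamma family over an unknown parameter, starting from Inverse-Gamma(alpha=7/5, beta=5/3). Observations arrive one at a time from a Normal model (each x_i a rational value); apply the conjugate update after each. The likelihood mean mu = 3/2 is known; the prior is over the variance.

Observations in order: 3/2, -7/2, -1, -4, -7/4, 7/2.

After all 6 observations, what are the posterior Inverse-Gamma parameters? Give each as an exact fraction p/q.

obs 1: x=3/2 → posterior Inverse-Gamma(19/10, 5/3)
obs 2: x=-7/2 → posterior Inverse-Gamma(12/5, 85/6)
obs 3: x=-1 → posterior Inverse-Gamma(29/10, 415/24)
obs 4: x=-4 → posterior Inverse-Gamma(17/5, 389/12)
obs 5: x=-7/4 → posterior Inverse-Gamma(39/10, 3619/96)
obs 6: x=7/2 → posterior Inverse-Gamma(22/5, 3811/96)

alpha=22/5, beta=3811/96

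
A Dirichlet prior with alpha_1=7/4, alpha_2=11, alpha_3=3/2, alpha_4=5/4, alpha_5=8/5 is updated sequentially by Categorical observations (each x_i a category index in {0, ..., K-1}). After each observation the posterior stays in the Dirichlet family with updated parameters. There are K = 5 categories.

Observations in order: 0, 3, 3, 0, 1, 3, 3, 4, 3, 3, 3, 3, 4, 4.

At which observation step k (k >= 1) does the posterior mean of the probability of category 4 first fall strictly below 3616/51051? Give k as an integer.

k = 6

obs 1: x=0 → posterior Dirichlet(11/4, 11, 3/2, 5/4, 8/5)
obs 2: x=3 → posterior Dirichlet(11/4, 11, 3/2, 9/4, 8/5)
obs 3: x=3 → posterior Dirichlet(11/4, 11, 3/2, 13/4, 8/5)
obs 4: x=0 → posterior Dirichlet(15/4, 11, 3/2, 13/4, 8/5)
obs 5: x=1 → posterior Dirichlet(15/4, 12, 3/2, 13/4, 8/5)
obs 6: x=3 → posterior Dirichlet(15/4, 12, 3/2, 17/4, 8/5)
obs 7: x=3 → posterior Dirichlet(15/4, 12, 3/2, 21/4, 8/5)
obs 8: x=4 → posterior Dirichlet(15/4, 12, 3/2, 21/4, 13/5)
obs 9: x=3 → posterior Dirichlet(15/4, 12, 3/2, 25/4, 13/5)
obs 10: x=3 → posterior Dirichlet(15/4, 12, 3/2, 29/4, 13/5)
obs 11: x=3 → posterior Dirichlet(15/4, 12, 3/2, 33/4, 13/5)
obs 12: x=3 → posterior Dirichlet(15/4, 12, 3/2, 37/4, 13/5)
obs 13: x=4 → posterior Dirichlet(15/4, 12, 3/2, 37/4, 18/5)
obs 14: x=4 → posterior Dirichlet(15/4, 12, 3/2, 37/4, 23/5)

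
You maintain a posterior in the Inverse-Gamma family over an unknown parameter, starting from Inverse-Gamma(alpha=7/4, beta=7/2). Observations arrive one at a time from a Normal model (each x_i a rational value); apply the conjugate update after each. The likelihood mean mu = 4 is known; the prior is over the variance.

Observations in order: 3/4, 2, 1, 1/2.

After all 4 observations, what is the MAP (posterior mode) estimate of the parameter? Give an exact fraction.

685/152

obs 1: x=3/4 → posterior Inverse-Gamma(9/4, 281/32)
obs 2: x=2 → posterior Inverse-Gamma(11/4, 345/32)
obs 3: x=1 → posterior Inverse-Gamma(13/4, 489/32)
obs 4: x=1/2 → posterior Inverse-Gamma(15/4, 685/32)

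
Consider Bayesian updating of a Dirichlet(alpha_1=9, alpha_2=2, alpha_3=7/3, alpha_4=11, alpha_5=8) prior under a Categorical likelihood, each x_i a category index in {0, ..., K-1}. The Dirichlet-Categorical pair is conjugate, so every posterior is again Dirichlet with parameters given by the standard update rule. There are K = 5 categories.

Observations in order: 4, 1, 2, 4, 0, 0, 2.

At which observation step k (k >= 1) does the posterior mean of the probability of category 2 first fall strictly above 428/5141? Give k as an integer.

obs 1: x=4 → posterior Dirichlet(9, 2, 7/3, 11, 9)
obs 2: x=1 → posterior Dirichlet(9, 3, 7/3, 11, 9)
obs 3: x=2 → posterior Dirichlet(9, 3, 10/3, 11, 9)
obs 4: x=4 → posterior Dirichlet(9, 3, 10/3, 11, 10)
obs 5: x=0 → posterior Dirichlet(10, 3, 10/3, 11, 10)
obs 6: x=0 → posterior Dirichlet(11, 3, 10/3, 11, 10)
obs 7: x=2 → posterior Dirichlet(11, 3, 13/3, 11, 10)

k = 3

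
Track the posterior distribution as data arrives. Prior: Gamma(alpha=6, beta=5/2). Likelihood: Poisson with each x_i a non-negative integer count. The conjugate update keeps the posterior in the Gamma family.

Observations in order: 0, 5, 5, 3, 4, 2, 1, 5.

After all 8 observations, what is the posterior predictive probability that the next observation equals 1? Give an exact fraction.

6042126676430547658877106836302979724290502/37608910510519071039902074217516707306379521

obs 1: x=0 → posterior Gamma(6, 7/2)
obs 2: x=5 → posterior Gamma(11, 9/2)
obs 3: x=5 → posterior Gamma(16, 11/2)
obs 4: x=3 → posterior Gamma(19, 13/2)
obs 5: x=4 → posterior Gamma(23, 15/2)
obs 6: x=2 → posterior Gamma(25, 17/2)
obs 7: x=1 → posterior Gamma(26, 19/2)
obs 8: x=5 → posterior Gamma(31, 21/2)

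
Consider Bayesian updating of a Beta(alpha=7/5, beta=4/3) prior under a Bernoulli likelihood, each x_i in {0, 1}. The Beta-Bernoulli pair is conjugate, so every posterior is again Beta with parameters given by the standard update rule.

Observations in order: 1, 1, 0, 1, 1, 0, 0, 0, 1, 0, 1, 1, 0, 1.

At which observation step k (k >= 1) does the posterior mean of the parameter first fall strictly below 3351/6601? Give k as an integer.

k = 8

obs 1: x=1 → posterior Beta(12/5, 4/3)
obs 2: x=1 → posterior Beta(17/5, 4/3)
obs 3: x=0 → posterior Beta(17/5, 7/3)
obs 4: x=1 → posterior Beta(22/5, 7/3)
obs 5: x=1 → posterior Beta(27/5, 7/3)
obs 6: x=0 → posterior Beta(27/5, 10/3)
obs 7: x=0 → posterior Beta(27/5, 13/3)
obs 8: x=0 → posterior Beta(27/5, 16/3)
obs 9: x=1 → posterior Beta(32/5, 16/3)
obs 10: x=0 → posterior Beta(32/5, 19/3)
obs 11: x=1 → posterior Beta(37/5, 19/3)
obs 12: x=1 → posterior Beta(42/5, 19/3)
obs 13: x=0 → posterior Beta(42/5, 22/3)
obs 14: x=1 → posterior Beta(47/5, 22/3)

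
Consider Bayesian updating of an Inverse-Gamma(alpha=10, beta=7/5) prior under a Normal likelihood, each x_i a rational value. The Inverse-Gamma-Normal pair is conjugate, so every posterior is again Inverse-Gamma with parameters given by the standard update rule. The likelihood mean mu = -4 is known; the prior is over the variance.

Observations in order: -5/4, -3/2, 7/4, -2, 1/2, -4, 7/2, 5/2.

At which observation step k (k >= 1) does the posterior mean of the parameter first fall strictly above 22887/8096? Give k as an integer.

k = 5

obs 1: x=-5/4 → posterior Inverse-Gamma(21/2, 829/160)
obs 2: x=-3/2 → posterior Inverse-Gamma(11, 1329/160)
obs 3: x=7/4 → posterior Inverse-Gamma(23/2, 1987/80)
obs 4: x=-2 → posterior Inverse-Gamma(12, 2147/80)
obs 5: x=1/2 → posterior Inverse-Gamma(25/2, 2957/80)
obs 6: x=-4 → posterior Inverse-Gamma(13, 2957/80)
obs 7: x=7/2 → posterior Inverse-Gamma(27/2, 5207/80)
obs 8: x=5/2 → posterior Inverse-Gamma(14, 6897/80)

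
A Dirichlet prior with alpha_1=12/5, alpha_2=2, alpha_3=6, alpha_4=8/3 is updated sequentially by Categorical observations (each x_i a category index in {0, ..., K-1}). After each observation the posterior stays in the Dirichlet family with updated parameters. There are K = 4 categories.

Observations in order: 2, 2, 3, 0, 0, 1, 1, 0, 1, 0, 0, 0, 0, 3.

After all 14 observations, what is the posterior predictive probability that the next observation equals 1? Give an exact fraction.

75/406

obs 1: x=2 → posterior Dirichlet(12/5, 2, 7, 8/3)
obs 2: x=2 → posterior Dirichlet(12/5, 2, 8, 8/3)
obs 3: x=3 → posterior Dirichlet(12/5, 2, 8, 11/3)
obs 4: x=0 → posterior Dirichlet(17/5, 2, 8, 11/3)
obs 5: x=0 → posterior Dirichlet(22/5, 2, 8, 11/3)
obs 6: x=1 → posterior Dirichlet(22/5, 3, 8, 11/3)
obs 7: x=1 → posterior Dirichlet(22/5, 4, 8, 11/3)
obs 8: x=0 → posterior Dirichlet(27/5, 4, 8, 11/3)
obs 9: x=1 → posterior Dirichlet(27/5, 5, 8, 11/3)
obs 10: x=0 → posterior Dirichlet(32/5, 5, 8, 11/3)
obs 11: x=0 → posterior Dirichlet(37/5, 5, 8, 11/3)
obs 12: x=0 → posterior Dirichlet(42/5, 5, 8, 11/3)
obs 13: x=0 → posterior Dirichlet(47/5, 5, 8, 11/3)
obs 14: x=3 → posterior Dirichlet(47/5, 5, 8, 14/3)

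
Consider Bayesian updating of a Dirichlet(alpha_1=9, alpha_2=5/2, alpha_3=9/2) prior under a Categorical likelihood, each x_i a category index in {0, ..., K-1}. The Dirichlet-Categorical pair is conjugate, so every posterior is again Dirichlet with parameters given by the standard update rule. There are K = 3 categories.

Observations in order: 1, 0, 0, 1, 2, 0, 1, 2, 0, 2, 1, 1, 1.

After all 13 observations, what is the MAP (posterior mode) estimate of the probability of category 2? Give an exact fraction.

1/4

obs 1: x=1 → posterior Dirichlet(9, 7/2, 9/2)
obs 2: x=0 → posterior Dirichlet(10, 7/2, 9/2)
obs 3: x=0 → posterior Dirichlet(11, 7/2, 9/2)
obs 4: x=1 → posterior Dirichlet(11, 9/2, 9/2)
obs 5: x=2 → posterior Dirichlet(11, 9/2, 11/2)
obs 6: x=0 → posterior Dirichlet(12, 9/2, 11/2)
obs 7: x=1 → posterior Dirichlet(12, 11/2, 11/2)
obs 8: x=2 → posterior Dirichlet(12, 11/2, 13/2)
obs 9: x=0 → posterior Dirichlet(13, 11/2, 13/2)
obs 10: x=2 → posterior Dirichlet(13, 11/2, 15/2)
obs 11: x=1 → posterior Dirichlet(13, 13/2, 15/2)
obs 12: x=1 → posterior Dirichlet(13, 15/2, 15/2)
obs 13: x=1 → posterior Dirichlet(13, 17/2, 15/2)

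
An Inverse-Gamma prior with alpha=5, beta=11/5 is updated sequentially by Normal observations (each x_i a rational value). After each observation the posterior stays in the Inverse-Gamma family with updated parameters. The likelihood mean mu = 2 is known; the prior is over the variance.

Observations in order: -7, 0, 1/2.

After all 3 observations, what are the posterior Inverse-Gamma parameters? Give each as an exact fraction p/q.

alpha=13/2, beta=1833/40

obs 1: x=-7 → posterior Inverse-Gamma(11/2, 427/10)
obs 2: x=0 → posterior Inverse-Gamma(6, 447/10)
obs 3: x=1/2 → posterior Inverse-Gamma(13/2, 1833/40)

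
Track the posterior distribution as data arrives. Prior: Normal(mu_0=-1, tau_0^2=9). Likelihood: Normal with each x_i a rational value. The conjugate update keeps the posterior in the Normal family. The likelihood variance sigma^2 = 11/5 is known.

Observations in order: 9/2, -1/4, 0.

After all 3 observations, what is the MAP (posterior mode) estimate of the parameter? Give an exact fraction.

721/584

obs 1: x=9/2 → posterior Normal(383/112, 99/56)
obs 2: x=-1/4 → posterior Normal(721/404, 99/101)
obs 3: x=0 → posterior Normal(721/584, 99/146)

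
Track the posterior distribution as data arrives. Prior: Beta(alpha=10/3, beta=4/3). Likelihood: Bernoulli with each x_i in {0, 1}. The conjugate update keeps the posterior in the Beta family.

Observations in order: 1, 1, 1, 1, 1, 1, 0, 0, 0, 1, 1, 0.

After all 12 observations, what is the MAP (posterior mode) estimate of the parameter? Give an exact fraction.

31/44

obs 1: x=1 → posterior Beta(13/3, 4/3)
obs 2: x=1 → posterior Beta(16/3, 4/3)
obs 3: x=1 → posterior Beta(19/3, 4/3)
obs 4: x=1 → posterior Beta(22/3, 4/3)
obs 5: x=1 → posterior Beta(25/3, 4/3)
obs 6: x=1 → posterior Beta(28/3, 4/3)
obs 7: x=0 → posterior Beta(28/3, 7/3)
obs 8: x=0 → posterior Beta(28/3, 10/3)
obs 9: x=0 → posterior Beta(28/3, 13/3)
obs 10: x=1 → posterior Beta(31/3, 13/3)
obs 11: x=1 → posterior Beta(34/3, 13/3)
obs 12: x=0 → posterior Beta(34/3, 16/3)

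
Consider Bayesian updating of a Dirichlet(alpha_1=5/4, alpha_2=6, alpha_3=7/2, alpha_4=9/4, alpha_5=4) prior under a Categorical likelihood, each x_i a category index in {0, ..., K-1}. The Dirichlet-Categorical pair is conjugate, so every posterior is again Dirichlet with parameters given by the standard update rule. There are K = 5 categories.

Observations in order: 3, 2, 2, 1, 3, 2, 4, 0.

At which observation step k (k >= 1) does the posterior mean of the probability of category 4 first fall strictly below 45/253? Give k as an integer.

obs 1: x=3 → posterior Dirichlet(5/4, 6, 7/2, 13/4, 4)
obs 2: x=2 → posterior Dirichlet(5/4, 6, 9/2, 13/4, 4)
obs 3: x=2 → posterior Dirichlet(5/4, 6, 11/2, 13/4, 4)
obs 4: x=1 → posterior Dirichlet(5/4, 7, 11/2, 13/4, 4)
obs 5: x=3 → posterior Dirichlet(5/4, 7, 11/2, 17/4, 4)
obs 6: x=2 → posterior Dirichlet(5/4, 7, 13/2, 17/4, 4)
obs 7: x=4 → posterior Dirichlet(5/4, 7, 13/2, 17/4, 5)
obs 8: x=0 → posterior Dirichlet(9/4, 7, 13/2, 17/4, 5)

k = 6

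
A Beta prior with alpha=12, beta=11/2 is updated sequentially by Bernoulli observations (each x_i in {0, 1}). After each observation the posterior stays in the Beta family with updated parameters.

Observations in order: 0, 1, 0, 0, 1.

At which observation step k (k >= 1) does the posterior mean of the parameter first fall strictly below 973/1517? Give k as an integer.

obs 1: x=0 → posterior Beta(12, 13/2)
obs 2: x=1 → posterior Beta(13, 13/2)
obs 3: x=0 → posterior Beta(13, 15/2)
obs 4: x=0 → posterior Beta(13, 17/2)
obs 5: x=1 → posterior Beta(14, 17/2)

k = 3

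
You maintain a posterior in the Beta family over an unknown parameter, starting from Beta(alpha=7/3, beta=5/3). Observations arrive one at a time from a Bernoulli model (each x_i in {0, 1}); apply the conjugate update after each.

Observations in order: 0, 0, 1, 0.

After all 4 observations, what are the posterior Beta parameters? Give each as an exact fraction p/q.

obs 1: x=0 → posterior Beta(7/3, 8/3)
obs 2: x=0 → posterior Beta(7/3, 11/3)
obs 3: x=1 → posterior Beta(10/3, 11/3)
obs 4: x=0 → posterior Beta(10/3, 14/3)

alpha=10/3, beta=14/3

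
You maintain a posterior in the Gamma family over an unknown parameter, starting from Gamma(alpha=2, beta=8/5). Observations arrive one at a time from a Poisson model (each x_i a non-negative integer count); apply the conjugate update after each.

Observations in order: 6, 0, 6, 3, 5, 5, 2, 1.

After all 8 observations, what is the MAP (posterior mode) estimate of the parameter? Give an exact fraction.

145/48

obs 1: x=6 → posterior Gamma(8, 13/5)
obs 2: x=0 → posterior Gamma(8, 18/5)
obs 3: x=6 → posterior Gamma(14, 23/5)
obs 4: x=3 → posterior Gamma(17, 28/5)
obs 5: x=5 → posterior Gamma(22, 33/5)
obs 6: x=5 → posterior Gamma(27, 38/5)
obs 7: x=2 → posterior Gamma(29, 43/5)
obs 8: x=1 → posterior Gamma(30, 48/5)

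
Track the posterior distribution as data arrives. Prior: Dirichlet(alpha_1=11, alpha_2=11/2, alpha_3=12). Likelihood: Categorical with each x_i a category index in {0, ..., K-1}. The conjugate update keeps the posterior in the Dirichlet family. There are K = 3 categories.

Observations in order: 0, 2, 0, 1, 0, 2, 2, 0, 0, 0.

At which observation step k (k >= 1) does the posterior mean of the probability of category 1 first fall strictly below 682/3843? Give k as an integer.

k = 3

obs 1: x=0 → posterior Dirichlet(12, 11/2, 12)
obs 2: x=2 → posterior Dirichlet(12, 11/2, 13)
obs 3: x=0 → posterior Dirichlet(13, 11/2, 13)
obs 4: x=1 → posterior Dirichlet(13, 13/2, 13)
obs 5: x=0 → posterior Dirichlet(14, 13/2, 13)
obs 6: x=2 → posterior Dirichlet(14, 13/2, 14)
obs 7: x=2 → posterior Dirichlet(14, 13/2, 15)
obs 8: x=0 → posterior Dirichlet(15, 13/2, 15)
obs 9: x=0 → posterior Dirichlet(16, 13/2, 15)
obs 10: x=0 → posterior Dirichlet(17, 13/2, 15)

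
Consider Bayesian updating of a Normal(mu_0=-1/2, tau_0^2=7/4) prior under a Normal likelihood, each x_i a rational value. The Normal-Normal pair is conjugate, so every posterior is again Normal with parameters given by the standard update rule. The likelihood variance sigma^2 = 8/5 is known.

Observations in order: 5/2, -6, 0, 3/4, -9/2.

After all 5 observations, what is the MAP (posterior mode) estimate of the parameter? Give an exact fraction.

-1079/828

obs 1: x=5/2 → posterior Normal(143/134, 56/67)
obs 2: x=-6 → posterior Normal(-277/204, 28/51)
obs 3: x=0 → posterior Normal(-277/274, 56/137)
obs 4: x=3/4 → posterior Normal(-449/688, 14/43)
obs 5: x=-9/2 → posterior Normal(-1079/828, 56/207)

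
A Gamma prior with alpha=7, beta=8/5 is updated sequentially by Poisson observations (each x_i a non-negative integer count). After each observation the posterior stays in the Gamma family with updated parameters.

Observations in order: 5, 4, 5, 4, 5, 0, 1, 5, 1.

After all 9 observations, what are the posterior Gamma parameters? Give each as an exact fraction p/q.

obs 1: x=5 → posterior Gamma(12, 13/5)
obs 2: x=4 → posterior Gamma(16, 18/5)
obs 3: x=5 → posterior Gamma(21, 23/5)
obs 4: x=4 → posterior Gamma(25, 28/5)
obs 5: x=5 → posterior Gamma(30, 33/5)
obs 6: x=0 → posterior Gamma(30, 38/5)
obs 7: x=1 → posterior Gamma(31, 43/5)
obs 8: x=5 → posterior Gamma(36, 48/5)
obs 9: x=1 → posterior Gamma(37, 53/5)

alpha=37, beta=53/5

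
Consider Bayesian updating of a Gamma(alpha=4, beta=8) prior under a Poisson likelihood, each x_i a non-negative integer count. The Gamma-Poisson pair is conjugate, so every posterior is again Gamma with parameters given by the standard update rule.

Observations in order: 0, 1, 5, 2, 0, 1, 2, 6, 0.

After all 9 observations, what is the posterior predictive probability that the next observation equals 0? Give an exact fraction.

obs 1: x=0 → posterior Gamma(4, 9)
obs 2: x=1 → posterior Gamma(5, 10)
obs 3: x=5 → posterior Gamma(10, 11)
obs 4: x=2 → posterior Gamma(12, 12)
obs 5: x=0 → posterior Gamma(12, 13)
obs 6: x=1 → posterior Gamma(13, 14)
obs 7: x=2 → posterior Gamma(15, 15)
obs 8: x=6 → posterior Gamma(21, 16)
obs 9: x=0 → posterior Gamma(21, 17)

69091933913008732880827217/229468251895129407139872768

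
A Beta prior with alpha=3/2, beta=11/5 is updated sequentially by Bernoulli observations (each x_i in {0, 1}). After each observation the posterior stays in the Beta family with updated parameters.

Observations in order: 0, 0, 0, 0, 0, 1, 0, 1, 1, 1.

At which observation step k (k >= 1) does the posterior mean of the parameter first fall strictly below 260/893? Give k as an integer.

obs 1: x=0 → posterior Beta(3/2, 16/5)
obs 2: x=0 → posterior Beta(3/2, 21/5)
obs 3: x=0 → posterior Beta(3/2, 26/5)
obs 4: x=0 → posterior Beta(3/2, 31/5)
obs 5: x=0 → posterior Beta(3/2, 36/5)
obs 6: x=1 → posterior Beta(5/2, 36/5)
obs 7: x=0 → posterior Beta(5/2, 41/5)
obs 8: x=1 → posterior Beta(7/2, 41/5)
obs 9: x=1 → posterior Beta(9/2, 41/5)
obs 10: x=1 → posterior Beta(11/2, 41/5)

k = 2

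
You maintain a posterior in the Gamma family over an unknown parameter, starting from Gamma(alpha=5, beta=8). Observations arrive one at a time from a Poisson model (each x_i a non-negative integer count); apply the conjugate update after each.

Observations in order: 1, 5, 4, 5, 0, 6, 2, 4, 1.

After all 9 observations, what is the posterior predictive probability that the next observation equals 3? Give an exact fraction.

obs 1: x=1 → posterior Gamma(6, 9)
obs 2: x=5 → posterior Gamma(11, 10)
obs 3: x=4 → posterior Gamma(15, 11)
obs 4: x=5 → posterior Gamma(20, 12)
obs 5: x=0 → posterior Gamma(20, 13)
obs 6: x=6 → posterior Gamma(26, 14)
obs 7: x=2 → posterior Gamma(28, 15)
obs 8: x=4 → posterior Gamma(32, 16)
obs 9: x=1 → posterior Gamma(33, 17)

263465683591023388108844487171415640537621665/1548139828427760582529495524831238344488779776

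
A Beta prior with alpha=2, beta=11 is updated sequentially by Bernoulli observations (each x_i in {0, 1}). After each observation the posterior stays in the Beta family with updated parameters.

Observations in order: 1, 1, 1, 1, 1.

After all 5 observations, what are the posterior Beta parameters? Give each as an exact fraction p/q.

alpha=7, beta=11

obs 1: x=1 → posterior Beta(3, 11)
obs 2: x=1 → posterior Beta(4, 11)
obs 3: x=1 → posterior Beta(5, 11)
obs 4: x=1 → posterior Beta(6, 11)
obs 5: x=1 → posterior Beta(7, 11)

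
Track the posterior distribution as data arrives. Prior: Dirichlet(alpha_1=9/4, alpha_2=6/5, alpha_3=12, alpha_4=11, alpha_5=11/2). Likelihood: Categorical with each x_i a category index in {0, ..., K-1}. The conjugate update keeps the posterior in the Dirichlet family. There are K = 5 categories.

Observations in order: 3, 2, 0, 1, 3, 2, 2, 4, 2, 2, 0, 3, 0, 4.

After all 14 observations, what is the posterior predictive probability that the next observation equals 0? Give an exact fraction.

105/919

obs 1: x=3 → posterior Dirichlet(9/4, 6/5, 12, 12, 11/2)
obs 2: x=2 → posterior Dirichlet(9/4, 6/5, 13, 12, 11/2)
obs 3: x=0 → posterior Dirichlet(13/4, 6/5, 13, 12, 11/2)
obs 4: x=1 → posterior Dirichlet(13/4, 11/5, 13, 12, 11/2)
obs 5: x=3 → posterior Dirichlet(13/4, 11/5, 13, 13, 11/2)
obs 6: x=2 → posterior Dirichlet(13/4, 11/5, 14, 13, 11/2)
obs 7: x=2 → posterior Dirichlet(13/4, 11/5, 15, 13, 11/2)
obs 8: x=4 → posterior Dirichlet(13/4, 11/5, 15, 13, 13/2)
obs 9: x=2 → posterior Dirichlet(13/4, 11/5, 16, 13, 13/2)
obs 10: x=2 → posterior Dirichlet(13/4, 11/5, 17, 13, 13/2)
obs 11: x=0 → posterior Dirichlet(17/4, 11/5, 17, 13, 13/2)
obs 12: x=3 → posterior Dirichlet(17/4, 11/5, 17, 14, 13/2)
obs 13: x=0 → posterior Dirichlet(21/4, 11/5, 17, 14, 13/2)
obs 14: x=4 → posterior Dirichlet(21/4, 11/5, 17, 14, 15/2)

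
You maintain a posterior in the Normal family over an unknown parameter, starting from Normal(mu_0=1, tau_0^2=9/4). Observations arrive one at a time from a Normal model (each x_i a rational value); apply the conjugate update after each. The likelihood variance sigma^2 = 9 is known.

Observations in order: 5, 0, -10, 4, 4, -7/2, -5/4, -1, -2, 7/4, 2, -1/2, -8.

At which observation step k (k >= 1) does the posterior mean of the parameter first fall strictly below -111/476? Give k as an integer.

k = 13

obs 1: x=5 → posterior Normal(9/5, 9/5)
obs 2: x=0 → posterior Normal(3/2, 3/2)
obs 3: x=-10 → posterior Normal(-1/7, 9/7)
obs 4: x=4 → posterior Normal(3/8, 9/8)
obs 5: x=4 → posterior Normal(7/9, 1)
obs 6: x=-7/2 → posterior Normal(7/20, 9/10)
obs 7: x=-5/4 → posterior Normal(9/44, 9/11)
obs 8: x=-1 → posterior Normal(5/48, 3/4)
obs 9: x=-2 → posterior Normal(-3/52, 9/13)
obs 10: x=7/4 → posterior Normal(1/14, 9/14)
obs 11: x=2 → posterior Normal(1/5, 3/5)
obs 12: x=-1/2 → posterior Normal(5/32, 9/16)
obs 13: x=-8 → posterior Normal(-11/34, 9/17)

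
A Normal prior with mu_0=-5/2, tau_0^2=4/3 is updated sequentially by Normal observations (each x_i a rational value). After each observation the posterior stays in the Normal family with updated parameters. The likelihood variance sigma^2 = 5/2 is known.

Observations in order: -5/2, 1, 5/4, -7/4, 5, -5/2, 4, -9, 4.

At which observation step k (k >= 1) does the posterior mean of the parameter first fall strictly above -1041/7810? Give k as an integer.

obs 1: x=-5/2 → posterior Normal(-5/2, 20/23)
obs 2: x=1 → posterior Normal(-99/62, 20/31)
obs 3: x=5/4 → posterior Normal(-79/78, 20/39)
obs 4: x=-7/4 → posterior Normal(-107/94, 20/47)
obs 5: x=5 → posterior Normal(-27/110, 4/11)
obs 6: x=-5/2 → posterior Normal(-67/126, 20/63)
obs 7: x=4 → posterior Normal(-3/142, 20/71)
obs 8: x=-9 → posterior Normal(-147/158, 20/79)
obs 9: x=4 → posterior Normal(-83/174, 20/87)

k = 7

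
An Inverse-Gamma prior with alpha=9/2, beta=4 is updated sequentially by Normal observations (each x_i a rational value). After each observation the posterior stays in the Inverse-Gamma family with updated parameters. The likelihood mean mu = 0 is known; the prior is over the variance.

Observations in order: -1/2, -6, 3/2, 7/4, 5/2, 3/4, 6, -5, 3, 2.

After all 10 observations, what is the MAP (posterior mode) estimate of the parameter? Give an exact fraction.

obs 1: x=-1/2 → posterior Inverse-Gamma(5, 33/8)
obs 2: x=-6 → posterior Inverse-Gamma(11/2, 177/8)
obs 3: x=3/2 → posterior Inverse-Gamma(6, 93/4)
obs 4: x=7/4 → posterior Inverse-Gamma(13/2, 793/32)
obs 5: x=5/2 → posterior Inverse-Gamma(7, 893/32)
obs 6: x=3/4 → posterior Inverse-Gamma(15/2, 451/16)
obs 7: x=6 → posterior Inverse-Gamma(8, 739/16)
obs 8: x=-5 → posterior Inverse-Gamma(17/2, 939/16)
obs 9: x=3 → posterior Inverse-Gamma(9, 1011/16)
obs 10: x=2 → posterior Inverse-Gamma(19/2, 1043/16)

149/24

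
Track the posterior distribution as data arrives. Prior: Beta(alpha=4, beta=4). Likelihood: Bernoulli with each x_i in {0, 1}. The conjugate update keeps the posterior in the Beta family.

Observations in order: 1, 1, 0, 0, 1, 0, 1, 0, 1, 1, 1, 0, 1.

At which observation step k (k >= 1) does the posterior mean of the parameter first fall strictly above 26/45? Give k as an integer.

obs 1: x=1 → posterior Beta(5, 4)
obs 2: x=1 → posterior Beta(6, 4)
obs 3: x=0 → posterior Beta(6, 5)
obs 4: x=0 → posterior Beta(6, 6)
obs 5: x=1 → posterior Beta(7, 6)
obs 6: x=0 → posterior Beta(7, 7)
obs 7: x=1 → posterior Beta(8, 7)
obs 8: x=0 → posterior Beta(8, 8)
obs 9: x=1 → posterior Beta(9, 8)
obs 10: x=1 → posterior Beta(10, 8)
obs 11: x=1 → posterior Beta(11, 8)
obs 12: x=0 → posterior Beta(11, 9)
obs 13: x=1 → posterior Beta(12, 9)

k = 2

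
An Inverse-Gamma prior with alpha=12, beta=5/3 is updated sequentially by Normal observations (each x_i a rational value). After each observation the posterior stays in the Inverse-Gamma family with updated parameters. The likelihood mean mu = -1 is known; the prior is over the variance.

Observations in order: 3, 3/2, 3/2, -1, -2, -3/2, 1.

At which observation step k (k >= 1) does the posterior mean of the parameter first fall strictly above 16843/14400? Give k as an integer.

obs 1: x=3 → posterior Inverse-Gamma(25/2, 29/3)
obs 2: x=3/2 → posterior Inverse-Gamma(13, 307/24)
obs 3: x=3/2 → posterior Inverse-Gamma(27/2, 191/12)
obs 4: x=-1 → posterior Inverse-Gamma(14, 191/12)
obs 5: x=-2 → posterior Inverse-Gamma(29/2, 197/12)
obs 6: x=-3/2 → posterior Inverse-Gamma(15, 397/24)
obs 7: x=1 → posterior Inverse-Gamma(31/2, 445/24)

k = 3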